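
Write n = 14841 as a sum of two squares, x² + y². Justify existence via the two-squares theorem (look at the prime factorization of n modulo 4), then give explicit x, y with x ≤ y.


Step 1: Factor n = 14841 = 3^2 · 17 · 97.
Step 2: Check the mod-4 condition on each prime factor: 3 ≡ 3 (mod 4), exponent 2 (must be even); 17 ≡ 1 (mod 4), exponent 1; 97 ≡ 1 (mod 4), exponent 1.
All primes ≡ 3 (mod 4) appear to even exponent (or don't appear), so by the two-squares theorem n IS expressible as a sum of two squares.
Step 3: Build a representation. Group n = k² · m with k = 3 and m = 17 · 97 = 1649 (a product of primes ≡ 1 (mod 4)); a representation of m scales to one of n via (k·x)² + (k·y)² = k²(x² + y²). Each prime p ≡ 1 (mod 4) is itself a sum of two squares; find a² by testing p − a² for a perfect square:
  17: 17 − 1² = 16 = 4² ⇒ 17 = 1² + 4².
  97: 97 − 1² = 96, 97 − 2² = 93, 97 − 3² = 88, 97 − 4² = 81 = 9² ⇒ 97 = 4² + 9².
  Combine using the Brahmagupta–Fibonacci identity (a² + b²)(c² + d²) = (ac − bd)² + (ad + bc)² = (ac + bd)² + (ad − bc)²:
  17 · 97 = 1649: from (1² + 4²)(4² + 9²), take (1·4 − 4·9, 1·9 + 4·4) = (4 − 36, 9 + 16) = (-32, 25); dropping signs (only squares matter) gives (32, 25); check 32² + 25² = 1024 + 625 = 1649 ✓.
  Scale by k = 3: (3·32, 3·25) = (96, 75).
Step 4: Order so x ≤ y and verify: 75² + 96² = 5625 + 9216 = 14841 = n. ✓

n = 14841 = 75² + 96² (one valid representation with x ≤ y).


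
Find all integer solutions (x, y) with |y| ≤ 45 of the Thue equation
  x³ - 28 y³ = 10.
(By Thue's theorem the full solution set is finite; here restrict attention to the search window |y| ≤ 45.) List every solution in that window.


The equation is x³ - 28y³ = 10. For fixed y, x³ = 28·y³ + 10, so a solution requires the RHS to be a perfect cube.
Strategy: iterate y from -45 to 45, compute RHS = 28·y³ + 10, and check whether it is a (positive or negative) perfect cube.
Check small values of y:
  y = 0: RHS = 10 is not a perfect cube.
  y = 1: RHS = 38 is not a perfect cube.
  y = -1: RHS = -18 is not a perfect cube.
  y = 2: RHS = 234 is not a perfect cube.
  y = -2: RHS = -214 is not a perfect cube.
  y = 3: RHS = 766 is not a perfect cube.
  y = -3: RHS = -746 is not a perfect cube.
Continuing the search up to |y| = 45 finds no solutions either.
No (x, y) in the scanned range satisfies the equation.

No integer solutions with |y| ≤ 45.


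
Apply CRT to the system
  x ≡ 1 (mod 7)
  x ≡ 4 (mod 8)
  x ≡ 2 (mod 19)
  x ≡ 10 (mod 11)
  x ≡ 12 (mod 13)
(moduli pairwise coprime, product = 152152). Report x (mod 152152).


Product of moduli M = 7 · 8 · 19 · 11 · 13 = 152152.
Merge one congruence at a time:
  Start: x ≡ 1 (mod 7).
  Combine with x ≡ 4 (mod 8); new modulus lcm = 56.
    Write x = 1 + 7·t and substitute into x ≡ 4 (mod 8): 7·t ≡ 4 − 1 = 3 (mod 8).
    The inverse of 7 mod 8 is 7 (since 7·7 = 49 = 6·8 + 1), so t ≡ 7·3 = 21 ≡ 5 (mod 8).
    Then x = 1 + 7·5 = 36, valid modulo lcm(7, 8) = 56: x ≡ 36 (mod 56).
  Combine with x ≡ 2 (mod 19); new modulus lcm = 1064.
    Write x = 36 + 56·t and substitute into x ≡ 2 (mod 19): 56·t ≡ 2 − 36 = -34 (mod 19).
    Reduce coefficients mod 19: 18·t ≡ 4 (mod 19).
    The inverse of 18 mod 19 is 18 (since 18·18 = 324 = 17·19 + 1), so t ≡ 18·4 = 72 ≡ 15 (mod 19).
    Then x = 36 + 56·15 = 876, valid modulo lcm(56, 19) = 1064: x ≡ 876 (mod 1064).
  Combine with x ≡ 10 (mod 11); new modulus lcm = 11704.
    Write x = 876 + 1064·t and substitute into x ≡ 10 (mod 11): 1064·t ≡ 10 − 876 = -866 (mod 11).
    Reduce coefficients mod 11: 8·t ≡ 3 (mod 11).
    The inverse of 8 mod 11 is 7 (since 8·7 = 56 = 5·11 + 1), so t ≡ 7·3 = 21 ≡ 10 (mod 11).
    Then x = 876 + 1064·10 = 11516, valid modulo lcm(1064, 11) = 11704: x ≡ 11516 (mod 11704).
  Combine with x ≡ 12 (mod 13); new modulus lcm = 152152.
    Write x = 11516 + 11704·t and substitute into x ≡ 12 (mod 13): 11704·t ≡ 12 − 11516 = -11504 (mod 13).
    Reduce coefficients mod 13: 4·t ≡ 1 (mod 13).
    The inverse of 4 mod 13 is 10 (since 4·10 = 40 = 3·13 + 1), so t ≡ 10·1 = 10 ≡ 10 (mod 13).
    Then x = 11516 + 11704·10 = 128556, valid modulo lcm(11704, 13) = 152152: x ≡ 128556 (mod 152152).
Verify against each original: 128556 mod 7 = 1, 128556 mod 8 = 4, 128556 mod 19 = 2, 128556 mod 11 = 10, 128556 mod 13 = 12.

x ≡ 128556 (mod 152152).


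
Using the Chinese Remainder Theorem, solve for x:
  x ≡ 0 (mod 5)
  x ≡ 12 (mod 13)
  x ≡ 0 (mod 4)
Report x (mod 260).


Moduli 5, 13, 4 are pairwise coprime; by CRT there is a unique solution modulo M = 5 · 13 · 4 = 260.
Solve pairwise, accumulating the modulus:
  Start with x ≡ 0 (mod 5).
  Combine with x ≡ 12 (mod 13): since gcd(5, 13) = 1, we get a unique residue mod 65.
    Write x = 0 + 5·t and substitute into x ≡ 12 (mod 13): 5·t ≡ 12 − 0 = 12 (mod 13).
    The inverse of 5 mod 13 is 8 (since 5·8 = 40 = 3·13 + 1), so t ≡ 8·12 = 96 ≡ 5 (mod 13).
    Then x = 0 + 5·5 = 25, valid modulo lcm(5, 13) = 65: x ≡ 25 (mod 65).
  Combine with x ≡ 0 (mod 4): since gcd(65, 4) = 1, we get a unique residue mod 260.
    Write x = 25 + 65·t and substitute into x ≡ 0 (mod 4): 65·t ≡ 0 − 25 = -25 (mod 4).
    Reduce coefficients mod 4: 1·t ≡ 3 (mod 4).
    So t ≡ 3 (mod 4).
    Then x = 25 + 65·3 = 220, valid modulo lcm(65, 4) = 260: x ≡ 220 (mod 260).
Verify: 220 mod 5 = 0 ✓, 220 mod 13 = 12 ✓, 220 mod 4 = 0 ✓.

x ≡ 220 (mod 260).


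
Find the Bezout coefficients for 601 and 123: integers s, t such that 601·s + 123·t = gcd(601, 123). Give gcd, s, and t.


Euclidean algorithm on (601, 123) — divide until remainder is 0:
  601 = 4 · 123 + 109
  123 = 1 · 109 + 14
  109 = 7 · 14 + 11
  14 = 1 · 11 + 3
  11 = 3 · 3 + 2
  3 = 1 · 2 + 1
  2 = 2 · 1 + 0
gcd(601, 123) = 1.
Track Bezout coefficients alongside the remainders: start with r₀ = 601 = a·1 + b·0 (s = 1, t = 0) and r₁ = 123 = a·0 + b·1 (s = 0, t = 1); each new remainder r_{k+1} = r_{k-1} − q_k·r_k inherits s_{k+1} = s_{k-1} − q_k·s_k, t_{k+1} = t_{k-1} − q_k·t_k, so r_k = a·s_k + b·t_k at every step:
  q = 4: r = 109, s = 1 − 4·0 = 1, t = 0 − 4·1 = -4  (check: 601·1 + 123·(-4) = 109)
  q = 1: r = 14, s = 0 − 1·1 = -1, t = 1 − 1·(-4) = 5  (check: 601·(-1) + 123·5 = 14)
  q = 7: r = 11, s = 1 − 7·(-1) = 8, t = -4 − 7·5 = -39  (check: 601·8 + 123·(-39) = 11)
  q = 1: r = 3, s = -1 − 1·8 = -9, t = 5 − 1·(-39) = 44  (check: 601·(-9) + 123·44 = 3)
  q = 3: r = 2, s = 8 − 3·(-9) = 35, t = -39 − 3·44 = -171  (check: 601·35 + 123·(-171) = 2)
  q = 1: r = 1, s = -9 − 1·35 = -44, t = 44 − 1·(-171) = 215  (check: 601·(-44) + 123·215 = 1)
The row with r = 1 (the gcd) gives the Bezout coefficients s = -44, t = 215.
Result: 601 · (-44) + 123 · (215) = 1.

gcd(601, 123) = 1; s = -44, t = 215 (check: 601·(-44) + 123·215 = 1).


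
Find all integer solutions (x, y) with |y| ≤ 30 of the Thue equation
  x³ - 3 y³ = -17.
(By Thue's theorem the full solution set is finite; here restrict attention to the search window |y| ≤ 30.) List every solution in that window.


The equation is x³ - 3y³ = -17. For fixed y, x³ = 3·y³ − 17, so a solution requires the RHS to be a perfect cube.
Strategy: iterate y from -30 to 30, compute RHS = 3·y³ − 17, and check whether it is a (positive or negative) perfect cube.
Check small values of y:
  y = 0: RHS = -17 is not a perfect cube.
  y = 1: RHS = -14 is not a perfect cube.
  y = -1: RHS = -20 is not a perfect cube.
  y = 2: RHS = 7 is not a perfect cube.
  y = -2: RHS = -41 is not a perfect cube.
  y = 3: RHS = 64 = (4)³ ⇒ x = 4 works.
  y = -3: RHS = -98 is not a perfect cube.
Continuing the search up to |y| = 30 finds no further solutions beyond those listed.
Collected solutions: (4, 3).

Solutions (with |y| ≤ 30): (4, 3).


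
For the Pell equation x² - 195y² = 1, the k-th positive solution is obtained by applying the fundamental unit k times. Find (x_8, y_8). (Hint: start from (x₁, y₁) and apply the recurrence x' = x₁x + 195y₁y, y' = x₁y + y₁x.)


Step 1: Find the fundamental solution (x₁, y₁) of x² - 195y² = 1.
  Expand √195 as a continued fraction. a₀ = ⌊√195⌋ = 13; iterate m_{k+1} = d_k·a_k − m_k, d_{k+1} = (195 − m_{k+1}²)/d_k, a_{k+1} = ⌊(a₀ + m_{k+1})/d_{k+1}⌋ (starting m₀ = 0, d₀ = 1), with convergents p_k = a_k·p_{k-1} + p_{k-2}, q_k = a_k·q_{k-1} + q_{k-2} (p₋₁ = 1, q₋₁ = 0):
  k = 0: a₀ = 13; p₀/q₀ = 13/1; p₀² − 195·q₀² = 169 − 195 = -26.
  k = 1: m = 13, d = 26, a = ⌊(13 + 13)/26⌋ = 1; p/q = (1·13 + 1)/(1·1 + 0) = 14/1; p² − 195·q² = 196 − 195 = 1.
  The first convergent with p² − 195·q² = 1 gives the fundamental solution (x₁, y₁) = (14, 1).
Step 2: Apply the recurrence (x_{n+1}, y_{n+1}) = (x₁x_n + 195y₁y_n, x₁y_n + y₁x_n) repeatedly.
  From (x_1, y_1) = (14, 1): x_2 = 14·14 + 195·1·1 = 391; y_2 = 14·1 + 1·14 = 28.
  From (x_2, y_2) = (391, 28): x_3 = 14·391 + 195·1·28 = 10934; y_3 = 14·28 + 1·391 = 783.
  From (x_3, y_3) = (10934, 783): x_4 = 14·10934 + 195·1·783 = 305761; y_4 = 14·783 + 1·10934 = 21896.
  From (x_4, y_4) = (305761, 21896): x_5 = 14·305761 + 195·1·21896 = 8550374; y_5 = 14·21896 + 1·305761 = 612305.
  From (x_5, y_5) = (8550374, 612305): x_6 = 14·8550374 + 195·1·612305 = 239104711; y_6 = 14·612305 + 1·8550374 = 17122644.
  From (x_6, y_6) = (239104711, 17122644): x_7 = 14·239104711 + 195·1·17122644 = 6686381534; y_7 = 14·17122644 + 1·239104711 = 478821727.
  From (x_7, y_7) = (6686381534, 478821727): x_8 = 14·6686381534 + 195·1·478821727 = 186979578241; y_8 = 14·478821727 + 1·6686381534 = 13389885712.
Step 3: Verify x_8² - 195·y_8² = 34961362679182240654081 - 34961362679182240654080 = 1 (should be 1). ✓

(x_1, y_1) = (14, 1); (x_8, y_8) = (186979578241, 13389885712).


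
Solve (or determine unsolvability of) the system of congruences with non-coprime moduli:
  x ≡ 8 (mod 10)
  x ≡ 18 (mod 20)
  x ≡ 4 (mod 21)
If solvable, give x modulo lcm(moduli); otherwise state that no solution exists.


Moduli 10, 20, 21 are not pairwise coprime, so CRT works modulo lcm(m_i) when all pairwise compatibility conditions hold.
Pairwise compatibility: gcd(m_i, m_j) must divide a_i - a_j for every pair.
Merge one congruence at a time:
  Start: x ≡ 8 (mod 10).
  Combine with x ≡ 18 (mod 20): gcd(10, 20) = 10; 18 - 8 = 10, which IS divisible by 10, so compatible.
    Write x = 8 + 10·t and substitute into x ≡ 18 (mod 20): 10·t ≡ 18 − 8 = 10 (mod 20).
    Divide the congruence (and modulus) by g = 10: 1·t ≡ 1 (mod 2).
    So t ≡ 1 (mod 2).
    Then x = 8 + 10·1 = 18, valid modulo lcm(10, 20) = 20: x ≡ 18 (mod 20).
  Combine with x ≡ 4 (mod 21): gcd(20, 21) = 1; 4 - 18 = -14, which IS divisible by 1, so compatible.
    Write x = 18 + 20·t and substitute into x ≡ 4 (mod 21): 20·t ≡ 4 − 18 = -14 (mod 21).
    Reduce coefficients mod 21: 20·t ≡ 7 (mod 21).
    The inverse of 20 mod 21 is 20 (since 20·20 = 400 = 19·21 + 1), so t ≡ 20·7 = 140 ≡ 14 (mod 21).
    Then x = 18 + 20·14 = 298, valid modulo lcm(20, 21) = 420: x ≡ 298 (mod 420).
Verify: 298 mod 10 = 8, 298 mod 20 = 18, 298 mod 21 = 4.

x ≡ 298 (mod 420).


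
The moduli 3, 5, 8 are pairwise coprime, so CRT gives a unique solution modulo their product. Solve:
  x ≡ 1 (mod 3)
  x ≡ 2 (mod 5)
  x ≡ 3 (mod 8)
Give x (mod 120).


Moduli 3, 5, 8 are pairwise coprime; by CRT there is a unique solution modulo M = 3 · 5 · 8 = 120.
Solve pairwise, accumulating the modulus:
  Start with x ≡ 1 (mod 3).
  Combine with x ≡ 2 (mod 5): since gcd(3, 5) = 1, we get a unique residue mod 15.
    Write x = 1 + 3·t and substitute into x ≡ 2 (mod 5): 3·t ≡ 2 − 1 = 1 (mod 5).
    The inverse of 3 mod 5 is 2 (since 3·2 = 6 = 1·5 + 1), so t ≡ 2·1 = 2 ≡ 2 (mod 5).
    Then x = 1 + 3·2 = 7, valid modulo lcm(3, 5) = 15: x ≡ 7 (mod 15).
  Combine with x ≡ 3 (mod 8): since gcd(15, 8) = 1, we get a unique residue mod 120.
    Write x = 7 + 15·t and substitute into x ≡ 3 (mod 8): 15·t ≡ 3 − 7 = -4 (mod 8).
    Reduce coefficients mod 8: 7·t ≡ 4 (mod 8).
    The inverse of 7 mod 8 is 7 (since 7·7 = 49 = 6·8 + 1), so t ≡ 7·4 = 28 ≡ 4 (mod 8).
    Then x = 7 + 15·4 = 67, valid modulo lcm(15, 8) = 120: x ≡ 67 (mod 120).
Verify: 67 mod 3 = 1 ✓, 67 mod 5 = 2 ✓, 67 mod 8 = 3 ✓.

x ≡ 67 (mod 120).


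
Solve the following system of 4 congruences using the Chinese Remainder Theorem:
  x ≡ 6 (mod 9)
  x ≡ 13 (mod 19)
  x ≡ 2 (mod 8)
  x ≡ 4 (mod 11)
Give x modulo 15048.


Product of moduli M = 9 · 19 · 8 · 11 = 15048.
Merge one congruence at a time:
  Start: x ≡ 6 (mod 9).
  Combine with x ≡ 13 (mod 19); new modulus lcm = 171.
    Write x = 6 + 9·t and substitute into x ≡ 13 (mod 19): 9·t ≡ 13 − 6 = 7 (mod 19).
    The inverse of 9 mod 19 is 17 (since 9·17 = 153 = 8·19 + 1), so t ≡ 17·7 = 119 ≡ 5 (mod 19).
    Then x = 6 + 9·5 = 51, valid modulo lcm(9, 19) = 171: x ≡ 51 (mod 171).
  Combine with x ≡ 2 (mod 8); new modulus lcm = 1368.
    Write x = 51 + 171·t and substitute into x ≡ 2 (mod 8): 171·t ≡ 2 − 51 = -49 (mod 8).
    Reduce coefficients mod 8: 3·t ≡ 7 (mod 8).
    The inverse of 3 mod 8 is 3 (since 3·3 = 9 = 1·8 + 1), so t ≡ 3·7 = 21 ≡ 5 (mod 8).
    Then x = 51 + 171·5 = 906, valid modulo lcm(171, 8) = 1368: x ≡ 906 (mod 1368).
  Combine with x ≡ 4 (mod 11); new modulus lcm = 15048.
    Write x = 906 + 1368·t and substitute into x ≡ 4 (mod 11): 1368·t ≡ 4 − 906 = -902 (mod 11).
    Reduce coefficients mod 11: 4·t ≡ 0 (mod 11).
    The inverse of 4 mod 11 is 3 (since 4·3 = 12 = 1·11 + 1), so t ≡ 3·0 = 0 ≡ 0 (mod 11).
    Then x = 906 + 1368·0 = 906, valid modulo lcm(1368, 11) = 15048: x ≡ 906 (mod 15048).
Verify against each original: 906 mod 9 = 6, 906 mod 19 = 13, 906 mod 8 = 2, 906 mod 11 = 4.

x ≡ 906 (mod 15048).


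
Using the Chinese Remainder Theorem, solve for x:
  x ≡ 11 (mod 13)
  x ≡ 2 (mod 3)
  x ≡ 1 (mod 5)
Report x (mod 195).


Moduli 13, 3, 5 are pairwise coprime; by CRT there is a unique solution modulo M = 13 · 3 · 5 = 195.
Solve pairwise, accumulating the modulus:
  Start with x ≡ 11 (mod 13).
  Combine with x ≡ 2 (mod 3): since gcd(13, 3) = 1, we get a unique residue mod 39.
    Write x = 11 + 13·t and substitute into x ≡ 2 (mod 3): 13·t ≡ 2 − 11 = -9 (mod 3).
    Reduce coefficients mod 3: 1·t ≡ 0 (mod 3).
    So t ≡ 0 (mod 3).
    Then x = 11 + 13·0 = 11, valid modulo lcm(13, 3) = 39: x ≡ 11 (mod 39).
  Combine with x ≡ 1 (mod 5): since gcd(39, 5) = 1, we get a unique residue mod 195.
    Write x = 11 + 39·t and substitute into x ≡ 1 (mod 5): 39·t ≡ 1 − 11 = -10 (mod 5).
    Reduce coefficients mod 5: 4·t ≡ 0 (mod 5).
    The inverse of 4 mod 5 is 4 (since 4·4 = 16 = 3·5 + 1), so t ≡ 4·0 = 0 ≡ 0 (mod 5).
    Then x = 11 + 39·0 = 11, valid modulo lcm(39, 5) = 195: x ≡ 11 (mod 195).
Verify: 11 mod 13 = 11 ✓, 11 mod 3 = 2 ✓, 11 mod 5 = 1 ✓.

x ≡ 11 (mod 195).


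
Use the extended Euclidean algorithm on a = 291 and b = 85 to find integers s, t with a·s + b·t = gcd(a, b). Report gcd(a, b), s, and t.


Euclidean algorithm on (291, 85) — divide until remainder is 0:
  291 = 3 · 85 + 36
  85 = 2 · 36 + 13
  36 = 2 · 13 + 10
  13 = 1 · 10 + 3
  10 = 3 · 3 + 1
  3 = 3 · 1 + 0
gcd(291, 85) = 1.
Track Bezout coefficients alongside the remainders: start with r₀ = 291 = a·1 + b·0 (s = 1, t = 0) and r₁ = 85 = a·0 + b·1 (s = 0, t = 1); each new remainder r_{k+1} = r_{k-1} − q_k·r_k inherits s_{k+1} = s_{k-1} − q_k·s_k, t_{k+1} = t_{k-1} − q_k·t_k, so r_k = a·s_k + b·t_k at every step:
  q = 3: r = 36, s = 1 − 3·0 = 1, t = 0 − 3·1 = -3  (check: 291·1 + 85·(-3) = 36)
  q = 2: r = 13, s = 0 − 2·1 = -2, t = 1 − 2·(-3) = 7  (check: 291·(-2) + 85·7 = 13)
  q = 2: r = 10, s = 1 − 2·(-2) = 5, t = -3 − 2·7 = -17  (check: 291·5 + 85·(-17) = 10)
  q = 1: r = 3, s = -2 − 1·5 = -7, t = 7 − 1·(-17) = 24  (check: 291·(-7) + 85·24 = 3)
  q = 3: r = 1, s = 5 − 3·(-7) = 26, t = -17 − 3·24 = -89  (check: 291·26 + 85·(-89) = 1)
The row with r = 1 (the gcd) gives the Bezout coefficients s = 26, t = -89.
Result: 291 · (26) + 85 · (-89) = 1.

gcd(291, 85) = 1; s = 26, t = -89 (check: 291·26 + 85·(-89) = 1).


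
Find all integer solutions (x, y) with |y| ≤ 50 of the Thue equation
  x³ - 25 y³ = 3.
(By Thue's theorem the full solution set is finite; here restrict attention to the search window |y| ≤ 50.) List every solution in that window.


The equation is x³ - 25y³ = 3. For fixed y, x³ = 25·y³ + 3, so a solution requires the RHS to be a perfect cube.
Strategy: iterate y from -50 to 50, compute RHS = 25·y³ + 3, and check whether it is a (positive or negative) perfect cube.
Check small values of y:
  y = 0: RHS = 3 is not a perfect cube.
  y = 1: RHS = 28 is not a perfect cube.
  y = -1: RHS = -22 is not a perfect cube.
  y = 2: RHS = 203 is not a perfect cube.
  y = -2: RHS = -197 is not a perfect cube.
  y = 3: RHS = 678 is not a perfect cube.
  y = -3: RHS = -672 is not a perfect cube.
Continuing the search up to |y| = 50 finds no solutions either.
No (x, y) in the scanned range satisfies the equation.

No integer solutions with |y| ≤ 50.


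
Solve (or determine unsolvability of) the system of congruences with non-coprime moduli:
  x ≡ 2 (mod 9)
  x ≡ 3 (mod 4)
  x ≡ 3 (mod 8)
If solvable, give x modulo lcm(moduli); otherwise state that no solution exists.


Moduli 9, 4, 8 are not pairwise coprime, so CRT works modulo lcm(m_i) when all pairwise compatibility conditions hold.
Pairwise compatibility: gcd(m_i, m_j) must divide a_i - a_j for every pair.
Merge one congruence at a time:
  Start: x ≡ 2 (mod 9).
  Combine with x ≡ 3 (mod 4): gcd(9, 4) = 1; 3 - 2 = 1, which IS divisible by 1, so compatible.
    Write x = 2 + 9·t and substitute into x ≡ 3 (mod 4): 9·t ≡ 3 − 2 = 1 (mod 4).
    Reduce coefficients mod 4: 1·t ≡ 1 (mod 4).
    So t ≡ 1 (mod 4).
    Then x = 2 + 9·1 = 11, valid modulo lcm(9, 4) = 36: x ≡ 11 (mod 36).
  Combine with x ≡ 3 (mod 8): gcd(36, 8) = 4; 3 - 11 = -8, which IS divisible by 4, so compatible.
    Write x = 11 + 36·t and substitute into x ≡ 3 (mod 8): 36·t ≡ 3 − 11 = -8 (mod 8).
    Divide the congruence (and modulus) by g = 4: 9·t ≡ -2 (mod 2).
    Reduce coefficients mod 2: 1·t ≡ 0 (mod 2).
    So t ≡ 0 (mod 2).
    Then x = 11 + 36·0 = 11, valid modulo lcm(36, 8) = 72: x ≡ 11 (mod 72).
Verify: 11 mod 9 = 2, 11 mod 4 = 3, 11 mod 8 = 3.

x ≡ 11 (mod 72).


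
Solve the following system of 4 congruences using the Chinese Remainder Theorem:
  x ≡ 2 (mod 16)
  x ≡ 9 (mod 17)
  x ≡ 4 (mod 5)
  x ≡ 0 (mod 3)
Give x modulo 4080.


Product of moduli M = 16 · 17 · 5 · 3 = 4080.
Merge one congruence at a time:
  Start: x ≡ 2 (mod 16).
  Combine with x ≡ 9 (mod 17); new modulus lcm = 272.
    Write x = 2 + 16·t and substitute into x ≡ 9 (mod 17): 16·t ≡ 9 − 2 = 7 (mod 17).
    The inverse of 16 mod 17 is 16 (since 16·16 = 256 = 15·17 + 1), so t ≡ 16·7 = 112 ≡ 10 (mod 17).
    Then x = 2 + 16·10 = 162, valid modulo lcm(16, 17) = 272: x ≡ 162 (mod 272).
  Combine with x ≡ 4 (mod 5); new modulus lcm = 1360.
    Write x = 162 + 272·t and substitute into x ≡ 4 (mod 5): 272·t ≡ 4 − 162 = -158 (mod 5).
    Reduce coefficients mod 5: 2·t ≡ 2 (mod 5).
    The inverse of 2 mod 5 is 3 (since 2·3 = 6 = 1·5 + 1), so t ≡ 3·2 = 6 ≡ 1 (mod 5).
    Then x = 162 + 272·1 = 434, valid modulo lcm(272, 5) = 1360: x ≡ 434 (mod 1360).
  Combine with x ≡ 0 (mod 3); new modulus lcm = 4080.
    Write x = 434 + 1360·t and substitute into x ≡ 0 (mod 3): 1360·t ≡ 0 − 434 = -434 (mod 3).
    Reduce coefficients mod 3: 1·t ≡ 1 (mod 3).
    So t ≡ 1 (mod 3).
    Then x = 434 + 1360·1 = 1794, valid modulo lcm(1360, 3) = 4080: x ≡ 1794 (mod 4080).
Verify against each original: 1794 mod 16 = 2, 1794 mod 17 = 9, 1794 mod 5 = 4, 1794 mod 3 = 0.

x ≡ 1794 (mod 4080).


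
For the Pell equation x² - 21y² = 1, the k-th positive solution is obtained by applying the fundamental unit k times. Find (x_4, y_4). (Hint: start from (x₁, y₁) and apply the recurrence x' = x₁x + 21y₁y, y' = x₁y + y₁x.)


Step 1: Find the fundamental solution (x₁, y₁) of x² - 21y² = 1.
  Expand √21 as a continued fraction. a₀ = ⌊√21⌋ = 4; iterate m_{k+1} = d_k·a_k − m_k, d_{k+1} = (21 − m_{k+1}²)/d_k, a_{k+1} = ⌊(a₀ + m_{k+1})/d_{k+1}⌋ (starting m₀ = 0, d₀ = 1), with convergents p_k = a_k·p_{k-1} + p_{k-2}, q_k = a_k·q_{k-1} + q_{k-2} (p₋₁ = 1, q₋₁ = 0):
  k = 0: a₀ = 4; p₀/q₀ = 4/1; p₀² − 21·q₀² = 16 − 21 = -5.
  k = 1: m = 4, d = 5, a = ⌊(4 + 4)/5⌋ = 1; p/q = (1·4 + 1)/(1·1 + 0) = 5/1; p² − 21·q² = 25 − 21 = 4.
  k = 2: m = 1, d = 4, a = ⌊(4 + 1)/4⌋ = 1; p/q = (1·5 + 4)/(1·1 + 1) = 9/2; p² − 21·q² = 81 − 84 = -3.
  k = 3: m = 3, d = 3, a = ⌊(4 + 3)/3⌋ = 2; p/q = (2·9 + 5)/(2·2 + 1) = 23/5; p² − 21·q² = 529 − 525 = 4.
  k = 4: m = 3, d = 4, a = ⌊(4 + 3)/4⌋ = 1; p/q = (1·23 + 9)/(1·5 + 2) = 32/7; p² − 21·q² = 1024 − 1029 = -5.
  k = 5: m = 1, d = 5, a = ⌊(4 + 1)/5⌋ = 1; p/q = (1·32 + 23)/(1·7 + 5) = 55/12; p² − 21·q² = 3025 − 3024 = 1.
  The first convergent with p² − 21·q² = 1 gives the fundamental solution (x₁, y₁) = (55, 12).
Step 2: Apply the recurrence (x_{n+1}, y_{n+1}) = (x₁x_n + 21y₁y_n, x₁y_n + y₁x_n) repeatedly.
  From (x_1, y_1) = (55, 12): x_2 = 55·55 + 21·12·12 = 6049; y_2 = 55·12 + 12·55 = 1320.
  From (x_2, y_2) = (6049, 1320): x_3 = 55·6049 + 21·12·1320 = 665335; y_3 = 55·1320 + 12·6049 = 145188.
  From (x_3, y_3) = (665335, 145188): x_4 = 55·665335 + 21·12·145188 = 73180801; y_4 = 55·145188 + 12·665335 = 15969360.
Step 3: Verify x_4² - 21·y_4² = 5355429635001601 - 5355429635001600 = 1 (should be 1). ✓

(x_1, y_1) = (55, 12); (x_4, y_4) = (73180801, 15969360).


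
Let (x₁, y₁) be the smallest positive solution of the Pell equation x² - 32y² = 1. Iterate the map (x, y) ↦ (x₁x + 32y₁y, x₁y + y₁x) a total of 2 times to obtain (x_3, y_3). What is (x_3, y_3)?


Step 1: Find the fundamental solution (x₁, y₁) of x² - 32y² = 1.
  Expand √32 as a continued fraction. a₀ = ⌊√32⌋ = 5; iterate m_{k+1} = d_k·a_k − m_k, d_{k+1} = (32 − m_{k+1}²)/d_k, a_{k+1} = ⌊(a₀ + m_{k+1})/d_{k+1}⌋ (starting m₀ = 0, d₀ = 1), with convergents p_k = a_k·p_{k-1} + p_{k-2}, q_k = a_k·q_{k-1} + q_{k-2} (p₋₁ = 1, q₋₁ = 0):
  k = 0: a₀ = 5; p₀/q₀ = 5/1; p₀² − 32·q₀² = 25 − 32 = -7.
  k = 1: m = 5, d = 7, a = ⌊(5 + 5)/7⌋ = 1; p/q = (1·5 + 1)/(1·1 + 0) = 6/1; p² − 32·q² = 36 − 32 = 4.
  k = 2: m = 2, d = 4, a = ⌊(5 + 2)/4⌋ = 1; p/q = (1·6 + 5)/(1·1 + 1) = 11/2; p² − 32·q² = 121 − 128 = -7.
  k = 3: m = 2, d = 7, a = ⌊(5 + 2)/7⌋ = 1; p/q = (1·11 + 6)/(1·2 + 1) = 17/3; p² − 32·q² = 289 − 288 = 1.
  The first convergent with p² − 32·q² = 1 gives the fundamental solution (x₁, y₁) = (17, 3).
Step 2: Apply the recurrence (x_{n+1}, y_{n+1}) = (x₁x_n + 32y₁y_n, x₁y_n + y₁x_n) repeatedly.
  From (x_1, y_1) = (17, 3): x_2 = 17·17 + 32·3·3 = 577; y_2 = 17·3 + 3·17 = 102.
  From (x_2, y_2) = (577, 102): x_3 = 17·577 + 32·3·102 = 19601; y_3 = 17·102 + 3·577 = 3465.
Step 3: Verify x_3² - 32·y_3² = 384199201 - 384199200 = 1 (should be 1). ✓

(x_1, y_1) = (17, 3); (x_3, y_3) = (19601, 3465).


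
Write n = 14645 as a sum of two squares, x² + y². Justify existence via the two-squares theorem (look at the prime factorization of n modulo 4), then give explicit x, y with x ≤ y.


Step 1: Factor n = 14645 = 5 · 29 · 101.
Step 2: Check the mod-4 condition on each prime factor: 5 ≡ 1 (mod 4), exponent 1; 29 ≡ 1 (mod 4), exponent 1; 101 ≡ 1 (mod 4), exponent 1.
All primes ≡ 3 (mod 4) appear to even exponent (or don't appear), so by the two-squares theorem n IS expressible as a sum of two squares.
Step 3: Build a representation. Here n = 5 · 29 · 101 is a product of primes ≡ 1 (mod 4). Each prime p ≡ 1 (mod 4) is itself a sum of two squares; find a² by testing p − a² for a perfect square:
  5: 5 − 1² = 4 = 2² ⇒ 5 = 1² + 2².
  29: 29 − 1² = 28, 29 − 2² = 25 = 5² ⇒ 29 = 2² + 5².
  101: 101 − 1² = 100 = 10² ⇒ 101 = 1² + 10².
  Combine using the Brahmagupta–Fibonacci identity (a² + b²)(c² + d²) = (ac − bd)² + (ad + bc)² = (ac + bd)² + (ad − bc)²:
  5 · 29 = 145: from (1² + 2²)(2² + 5²), take (1·2 − 2·5, 1·5 + 2·2) = (2 − 10, 5 + 4) = (-8, 9); dropping signs (only squares matter) gives (8, 9); check 8² + 9² = 64 + 81 = 145 ✓.
  145 · 101 = 14645: from (8² + 9²)(1² + 10²), take (8·1 − 9·10, 8·10 + 9·1) = (8 − 90, 80 + 9) = (-82, 89); dropping signs (only squares matter) gives (82, 89); check 82² + 89² = 6724 + 7921 = 14645 ✓.
Step 4: Order so x ≤ y and verify: 82² + 89² = 6724 + 7921 = 14645 = n. ✓

n = 14645 = 82² + 89² (one valid representation with x ≤ y).


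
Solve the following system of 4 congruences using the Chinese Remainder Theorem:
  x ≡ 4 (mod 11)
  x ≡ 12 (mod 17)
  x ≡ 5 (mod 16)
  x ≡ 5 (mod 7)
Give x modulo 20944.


Product of moduli M = 11 · 17 · 16 · 7 = 20944.
Merge one congruence at a time:
  Start: x ≡ 4 (mod 11).
  Combine with x ≡ 12 (mod 17); new modulus lcm = 187.
    Write x = 4 + 11·t and substitute into x ≡ 12 (mod 17): 11·t ≡ 12 − 4 = 8 (mod 17).
    The inverse of 11 mod 17 is 14 (since 11·14 = 154 = 9·17 + 1), so t ≡ 14·8 = 112 ≡ 10 (mod 17).
    Then x = 4 + 11·10 = 114, valid modulo lcm(11, 17) = 187: x ≡ 114 (mod 187).
  Combine with x ≡ 5 (mod 16); new modulus lcm = 2992.
    Write x = 114 + 187·t and substitute into x ≡ 5 (mod 16): 187·t ≡ 5 − 114 = -109 (mod 16).
    Reduce coefficients mod 16: 11·t ≡ 3 (mod 16).
    The inverse of 11 mod 16 is 3 (since 11·3 = 33 = 2·16 + 1), so t ≡ 3·3 = 9 ≡ 9 (mod 16).
    Then x = 114 + 187·9 = 1797, valid modulo lcm(187, 16) = 2992: x ≡ 1797 (mod 2992).
  Combine with x ≡ 5 (mod 7); new modulus lcm = 20944.
    Write x = 1797 + 2992·t and substitute into x ≡ 5 (mod 7): 2992·t ≡ 5 − 1797 = -1792 (mod 7).
    Reduce coefficients mod 7: 3·t ≡ 0 (mod 7).
    The inverse of 3 mod 7 is 5 (since 3·5 = 15 = 2·7 + 1), so t ≡ 5·0 = 0 ≡ 0 (mod 7).
    Then x = 1797 + 2992·0 = 1797, valid modulo lcm(2992, 7) = 20944: x ≡ 1797 (mod 20944).
Verify against each original: 1797 mod 11 = 4, 1797 mod 17 = 12, 1797 mod 16 = 5, 1797 mod 7 = 5.

x ≡ 1797 (mod 20944).


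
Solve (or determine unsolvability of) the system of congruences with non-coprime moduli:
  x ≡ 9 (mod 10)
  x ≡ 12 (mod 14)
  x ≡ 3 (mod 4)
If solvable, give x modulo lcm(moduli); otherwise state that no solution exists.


Moduli 10, 14, 4 are not pairwise coprime, so CRT works modulo lcm(m_i) when all pairwise compatibility conditions hold.
Pairwise compatibility: gcd(m_i, m_j) must divide a_i - a_j for every pair.
Merge one congruence at a time:
  Start: x ≡ 9 (mod 10).
  Combine with x ≡ 12 (mod 14): gcd(10, 14) = 2, and 12 - 9 = 3 is NOT divisible by 2.
    ⇒ system is inconsistent (no integer solution).

No solution (the system is inconsistent).


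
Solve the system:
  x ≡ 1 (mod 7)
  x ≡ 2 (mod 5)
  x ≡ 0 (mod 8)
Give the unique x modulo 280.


Moduli 7, 5, 8 are pairwise coprime; by CRT there is a unique solution modulo M = 7 · 5 · 8 = 280.
Solve pairwise, accumulating the modulus:
  Start with x ≡ 1 (mod 7).
  Combine with x ≡ 2 (mod 5): since gcd(7, 5) = 1, we get a unique residue mod 35.
    Write x = 1 + 7·t and substitute into x ≡ 2 (mod 5): 7·t ≡ 2 − 1 = 1 (mod 5).
    Reduce coefficients mod 5: 2·t ≡ 1 (mod 5).
    The inverse of 2 mod 5 is 3 (since 2·3 = 6 = 1·5 + 1), so t ≡ 3·1 = 3 ≡ 3 (mod 5).
    Then x = 1 + 7·3 = 22, valid modulo lcm(7, 5) = 35: x ≡ 22 (mod 35).
  Combine with x ≡ 0 (mod 8): since gcd(35, 8) = 1, we get a unique residue mod 280.
    Write x = 22 + 35·t and substitute into x ≡ 0 (mod 8): 35·t ≡ 0 − 22 = -22 (mod 8).
    Reduce coefficients mod 8: 3·t ≡ 2 (mod 8).
    The inverse of 3 mod 8 is 3 (since 3·3 = 9 = 1·8 + 1), so t ≡ 3·2 = 6 ≡ 6 (mod 8).
    Then x = 22 + 35·6 = 232, valid modulo lcm(35, 8) = 280: x ≡ 232 (mod 280).
Verify: 232 mod 7 = 1 ✓, 232 mod 5 = 2 ✓, 232 mod 8 = 0 ✓.

x ≡ 232 (mod 280).


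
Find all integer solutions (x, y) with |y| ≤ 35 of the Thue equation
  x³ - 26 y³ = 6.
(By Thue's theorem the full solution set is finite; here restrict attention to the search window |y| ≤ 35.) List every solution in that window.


The equation is x³ - 26y³ = 6. For fixed y, x³ = 26·y³ + 6, so a solution requires the RHS to be a perfect cube.
Strategy: iterate y from -35 to 35, compute RHS = 26·y³ + 6, and check whether it is a (positive or negative) perfect cube.
Check small values of y:
  y = 0: RHS = 6 is not a perfect cube.
  y = 1: RHS = 32 is not a perfect cube.
  y = -1: RHS = -20 is not a perfect cube.
  y = 2: RHS = 214 is not a perfect cube.
  y = -2: RHS = -202 is not a perfect cube.
  y = 3: RHS = 708 is not a perfect cube.
  y = -3: RHS = -696 is not a perfect cube.
Continuing the search up to |y| = 35 finds no solutions either.
No (x, y) in the scanned range satisfies the equation.

No integer solutions with |y| ≤ 35.


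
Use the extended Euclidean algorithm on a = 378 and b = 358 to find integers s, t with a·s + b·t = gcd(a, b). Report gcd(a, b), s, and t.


Euclidean algorithm on (378, 358) — divide until remainder is 0:
  378 = 1 · 358 + 20
  358 = 17 · 20 + 18
  20 = 1 · 18 + 2
  18 = 9 · 2 + 0
gcd(378, 358) = 2.
Track Bezout coefficients alongside the remainders: start with r₀ = 378 = a·1 + b·0 (s = 1, t = 0) and r₁ = 358 = a·0 + b·1 (s = 0, t = 1); each new remainder r_{k+1} = r_{k-1} − q_k·r_k inherits s_{k+1} = s_{k-1} − q_k·s_k, t_{k+1} = t_{k-1} − q_k·t_k, so r_k = a·s_k + b·t_k at every step:
  q = 1: r = 20, s = 1 − 1·0 = 1, t = 0 − 1·1 = -1  (check: 378·1 + 358·(-1) = 20)
  q = 17: r = 18, s = 0 − 17·1 = -17, t = 1 − 17·(-1) = 18  (check: 378·(-17) + 358·18 = 18)
  q = 1: r = 2, s = 1 − 1·(-17) = 18, t = -1 − 1·18 = -19  (check: 378·18 + 358·(-19) = 2)
The row with r = 2 (the gcd) gives the Bezout coefficients s = 18, t = -19.
Result: 378 · (18) + 358 · (-19) = 2.

gcd(378, 358) = 2; s = 18, t = -19 (check: 378·18 + 358·(-19) = 2).


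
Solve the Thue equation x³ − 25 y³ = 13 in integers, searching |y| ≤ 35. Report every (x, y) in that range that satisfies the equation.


The equation is x³ - 25y³ = 13. For fixed y, x³ = 25·y³ + 13, so a solution requires the RHS to be a perfect cube.
Strategy: iterate y from -35 to 35, compute RHS = 25·y³ + 13, and check whether it is a (positive or negative) perfect cube.
Check small values of y:
  y = 0: RHS = 13 is not a perfect cube.
  y = 1: RHS = 38 is not a perfect cube.
  y = -1: RHS = -12 is not a perfect cube.
  y = 2: RHS = 213 is not a perfect cube.
  y = -2: RHS = -187 is not a perfect cube.
  y = 3: RHS = 688 is not a perfect cube.
  y = -3: RHS = -662 is not a perfect cube.
Continuing the search up to |y| = 35 finds no solutions either.
No (x, y) in the scanned range satisfies the equation.

No integer solutions with |y| ≤ 35.


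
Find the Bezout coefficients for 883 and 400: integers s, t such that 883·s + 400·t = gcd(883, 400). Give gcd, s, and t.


Euclidean algorithm on (883, 400) — divide until remainder is 0:
  883 = 2 · 400 + 83
  400 = 4 · 83 + 68
  83 = 1 · 68 + 15
  68 = 4 · 15 + 8
  15 = 1 · 8 + 7
  8 = 1 · 7 + 1
  7 = 7 · 1 + 0
gcd(883, 400) = 1.
Track Bezout coefficients alongside the remainders: start with r₀ = 883 = a·1 + b·0 (s = 1, t = 0) and r₁ = 400 = a·0 + b·1 (s = 0, t = 1); each new remainder r_{k+1} = r_{k-1} − q_k·r_k inherits s_{k+1} = s_{k-1} − q_k·s_k, t_{k+1} = t_{k-1} − q_k·t_k, so r_k = a·s_k + b·t_k at every step:
  q = 2: r = 83, s = 1 − 2·0 = 1, t = 0 − 2·1 = -2  (check: 883·1 + 400·(-2) = 83)
  q = 4: r = 68, s = 0 − 4·1 = -4, t = 1 − 4·(-2) = 9  (check: 883·(-4) + 400·9 = 68)
  q = 1: r = 15, s = 1 − 1·(-4) = 5, t = -2 − 1·9 = -11  (check: 883·5 + 400·(-11) = 15)
  q = 4: r = 8, s = -4 − 4·5 = -24, t = 9 − 4·(-11) = 53  (check: 883·(-24) + 400·53 = 8)
  q = 1: r = 7, s = 5 − 1·(-24) = 29, t = -11 − 1·53 = -64  (check: 883·29 + 400·(-64) = 7)
  q = 1: r = 1, s = -24 − 1·29 = -53, t = 53 − 1·(-64) = 117  (check: 883·(-53) + 400·117 = 1)
The row with r = 1 (the gcd) gives the Bezout coefficients s = -53, t = 117.
Result: 883 · (-53) + 400 · (117) = 1.

gcd(883, 400) = 1; s = -53, t = 117 (check: 883·(-53) + 400·117 = 1).


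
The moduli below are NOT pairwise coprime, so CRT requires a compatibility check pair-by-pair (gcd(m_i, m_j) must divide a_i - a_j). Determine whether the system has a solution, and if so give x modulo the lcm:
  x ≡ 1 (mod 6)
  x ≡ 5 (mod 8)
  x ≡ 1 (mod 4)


Moduli 6, 8, 4 are not pairwise coprime, so CRT works modulo lcm(m_i) when all pairwise compatibility conditions hold.
Pairwise compatibility: gcd(m_i, m_j) must divide a_i - a_j for every pair.
Merge one congruence at a time:
  Start: x ≡ 1 (mod 6).
  Combine with x ≡ 5 (mod 8): gcd(6, 8) = 2; 5 - 1 = 4, which IS divisible by 2, so compatible.
    Write x = 1 + 6·t and substitute into x ≡ 5 (mod 8): 6·t ≡ 5 − 1 = 4 (mod 8).
    Divide the congruence (and modulus) by g = 2: 3·t ≡ 2 (mod 4).
    The inverse of 3 mod 4 is 3 (since 3·3 = 9 = 2·4 + 1), so t ≡ 3·2 = 6 ≡ 2 (mod 4).
    Then x = 1 + 6·2 = 13, valid modulo lcm(6, 8) = 24: x ≡ 13 (mod 24).
  Combine with x ≡ 1 (mod 4): gcd(24, 4) = 4; 1 - 13 = -12, which IS divisible by 4, so compatible.
    Write x = 13 + 24·t and substitute into x ≡ 1 (mod 4): 24·t ≡ 1 − 13 = -12 (mod 4).
    Divide the congruence (and modulus) by g = 4: 6·t ≡ -3 (mod 1).
    Modulo 1 every t works; take t = 0.
    Then x = 13 + 24·0 = 13, valid modulo lcm(24, 4) = 24: x ≡ 13 (mod 24).
Verify: 13 mod 6 = 1, 13 mod 8 = 5, 13 mod 4 = 1.

x ≡ 13 (mod 24).


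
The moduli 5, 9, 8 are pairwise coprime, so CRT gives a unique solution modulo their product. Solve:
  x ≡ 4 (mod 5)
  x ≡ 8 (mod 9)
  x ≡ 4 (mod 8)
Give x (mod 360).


Moduli 5, 9, 8 are pairwise coprime; by CRT there is a unique solution modulo M = 5 · 9 · 8 = 360.
Solve pairwise, accumulating the modulus:
  Start with x ≡ 4 (mod 5).
  Combine with x ≡ 8 (mod 9): since gcd(5, 9) = 1, we get a unique residue mod 45.
    Write x = 4 + 5·t and substitute into x ≡ 8 (mod 9): 5·t ≡ 8 − 4 = 4 (mod 9).
    The inverse of 5 mod 9 is 2 (since 5·2 = 10 = 1·9 + 1), so t ≡ 2·4 = 8 ≡ 8 (mod 9).
    Then x = 4 + 5·8 = 44, valid modulo lcm(5, 9) = 45: x ≡ 44 (mod 45).
  Combine with x ≡ 4 (mod 8): since gcd(45, 8) = 1, we get a unique residue mod 360.
    Write x = 44 + 45·t and substitute into x ≡ 4 (mod 8): 45·t ≡ 4 − 44 = -40 (mod 8).
    Reduce coefficients mod 8: 5·t ≡ 0 (mod 8).
    The inverse of 5 mod 8 is 5 (since 5·5 = 25 = 3·8 + 1), so t ≡ 5·0 = 0 ≡ 0 (mod 8).
    Then x = 44 + 45·0 = 44, valid modulo lcm(45, 8) = 360: x ≡ 44 (mod 360).
Verify: 44 mod 5 = 4 ✓, 44 mod 9 = 8 ✓, 44 mod 8 = 4 ✓.

x ≡ 44 (mod 360).


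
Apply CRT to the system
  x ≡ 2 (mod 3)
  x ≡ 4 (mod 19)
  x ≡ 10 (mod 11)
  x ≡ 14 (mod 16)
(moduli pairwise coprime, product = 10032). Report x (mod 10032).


Product of moduli M = 3 · 19 · 11 · 16 = 10032.
Merge one congruence at a time:
  Start: x ≡ 2 (mod 3).
  Combine with x ≡ 4 (mod 19); new modulus lcm = 57.
    Write x = 2 + 3·t and substitute into x ≡ 4 (mod 19): 3·t ≡ 4 − 2 = 2 (mod 19).
    The inverse of 3 mod 19 is 13 (since 3·13 = 39 = 2·19 + 1), so t ≡ 13·2 = 26 ≡ 7 (mod 19).
    Then x = 2 + 3·7 = 23, valid modulo lcm(3, 19) = 57: x ≡ 23 (mod 57).
  Combine with x ≡ 10 (mod 11); new modulus lcm = 627.
    Write x = 23 + 57·t and substitute into x ≡ 10 (mod 11): 57·t ≡ 10 − 23 = -13 (mod 11).
    Reduce coefficients mod 11: 2·t ≡ 9 (mod 11).
    The inverse of 2 mod 11 is 6 (since 2·6 = 12 = 1·11 + 1), so t ≡ 6·9 = 54 ≡ 10 (mod 11).
    Then x = 23 + 57·10 = 593, valid modulo lcm(57, 11) = 627: x ≡ 593 (mod 627).
  Combine with x ≡ 14 (mod 16); new modulus lcm = 10032.
    Write x = 593 + 627·t and substitute into x ≡ 14 (mod 16): 627·t ≡ 14 − 593 = -579 (mod 16).
    Reduce coefficients mod 16: 3·t ≡ 13 (mod 16).
    The inverse of 3 mod 16 is 11 (since 3·11 = 33 = 2·16 + 1), so t ≡ 11·13 = 143 ≡ 15 (mod 16).
    Then x = 593 + 627·15 = 9998, valid modulo lcm(627, 16) = 10032: x ≡ 9998 (mod 10032).
Verify against each original: 9998 mod 3 = 2, 9998 mod 19 = 4, 9998 mod 11 = 10, 9998 mod 16 = 14.

x ≡ 9998 (mod 10032).


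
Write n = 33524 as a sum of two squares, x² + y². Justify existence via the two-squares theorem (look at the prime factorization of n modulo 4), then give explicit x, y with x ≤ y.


Step 1: Factor n = 33524 = 2^2 · 17^2 · 29.
Step 2: Check the mod-4 condition on each prime factor: 2 = 2 (special); 17 ≡ 1 (mod 4), exponent 2; 29 ≡ 1 (mod 4), exponent 1.
All primes ≡ 3 (mod 4) appear to even exponent (or don't appear), so by the two-squares theorem n IS expressible as a sum of two squares.
Step 3: Build a representation. Group n = k² · m with k = 2 and m = 17 · 17 · 29 = 8381 (a product of primes ≡ 1 (mod 4)); a representation of m scales to one of n via (k·x)² + (k·y)² = k²(x² + y²). Each prime p ≡ 1 (mod 4) is itself a sum of two squares; find a² by testing p − a² for a perfect square:
  17: 17 − 1² = 16 = 4² ⇒ 17 = 1² + 4².
  29: 29 − 1² = 28, 29 − 2² = 25 = 5² ⇒ 29 = 2² + 5².
  Combine using the Brahmagupta–Fibonacci identity (a² + b²)(c² + d²) = (ac − bd)² + (ad + bc)² = (ac + bd)² + (ad − bc)²:
  17 · 17 = 289: from (1² + 4²)(1² + 4²), take (1·1 − 4·4, 1·4 + 4·1) = (1 − 16, 4 + 4) = (-15, 8); dropping signs (only squares matter) gives (15, 8); check 15² + 8² = 225 + 64 = 289 ✓.
  289 · 29 = 8381: from (15² + 8²)(2² + 5²), take (15·2 − 8·5, 15·5 + 8·2) = (30 − 40, 75 + 16) = (-10, 91); dropping signs (only squares matter) gives (10, 91); check 10² + 91² = 100 + 8281 = 8381 ✓.
  Scale by k = 2: (2·10, 2·91) = (20, 182).
Step 4: Order so x ≤ y and verify: 20² + 182² = 400 + 33124 = 33524 = n. ✓

n = 33524 = 20² + 182² (one valid representation with x ≤ y).


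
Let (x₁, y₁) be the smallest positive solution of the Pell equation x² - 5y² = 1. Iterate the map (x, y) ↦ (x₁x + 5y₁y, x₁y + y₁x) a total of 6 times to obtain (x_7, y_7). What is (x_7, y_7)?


Step 1: Find the fundamental solution (x₁, y₁) of x² - 5y² = 1.
  Expand √5 as a continued fraction. a₀ = ⌊√5⌋ = 2; iterate m_{k+1} = d_k·a_k − m_k, d_{k+1} = (5 − m_{k+1}²)/d_k, a_{k+1} = ⌊(a₀ + m_{k+1})/d_{k+1}⌋ (starting m₀ = 0, d₀ = 1), with convergents p_k = a_k·p_{k-1} + p_{k-2}, q_k = a_k·q_{k-1} + q_{k-2} (p₋₁ = 1, q₋₁ = 0):
  k = 0: a₀ = 2; p₀/q₀ = 2/1; p₀² − 5·q₀² = 4 − 5 = -1.
  k = 1: m = 2, d = 1, a = ⌊(2 + 2)/1⌋ = 4; p/q = (4·2 + 1)/(4·1 + 0) = 9/4; p² − 5·q² = 81 − 80 = 1.
  The first convergent with p² − 5·q² = 1 gives the fundamental solution (x₁, y₁) = (9, 4).
Step 2: Apply the recurrence (x_{n+1}, y_{n+1}) = (x₁x_n + 5y₁y_n, x₁y_n + y₁x_n) repeatedly.
  From (x_1, y_1) = (9, 4): x_2 = 9·9 + 5·4·4 = 161; y_2 = 9·4 + 4·9 = 72.
  From (x_2, y_2) = (161, 72): x_3 = 9·161 + 5·4·72 = 2889; y_3 = 9·72 + 4·161 = 1292.
  From (x_3, y_3) = (2889, 1292): x_4 = 9·2889 + 5·4·1292 = 51841; y_4 = 9·1292 + 4·2889 = 23184.
  From (x_4, y_4) = (51841, 23184): x_5 = 9·51841 + 5·4·23184 = 930249; y_5 = 9·23184 + 4·51841 = 416020.
  From (x_5, y_5) = (930249, 416020): x_6 = 9·930249 + 5·4·416020 = 16692641; y_6 = 9·416020 + 4·930249 = 7465176.
  From (x_6, y_6) = (16692641, 7465176): x_7 = 9·16692641 + 5·4·7465176 = 299537289; y_7 = 9·7465176 + 4·16692641 = 133957148.
Step 3: Verify x_7² - 5·y_7² = 89722587501469521 - 89722587501469520 = 1 (should be 1). ✓

(x_1, y_1) = (9, 4); (x_7, y_7) = (299537289, 133957148).
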